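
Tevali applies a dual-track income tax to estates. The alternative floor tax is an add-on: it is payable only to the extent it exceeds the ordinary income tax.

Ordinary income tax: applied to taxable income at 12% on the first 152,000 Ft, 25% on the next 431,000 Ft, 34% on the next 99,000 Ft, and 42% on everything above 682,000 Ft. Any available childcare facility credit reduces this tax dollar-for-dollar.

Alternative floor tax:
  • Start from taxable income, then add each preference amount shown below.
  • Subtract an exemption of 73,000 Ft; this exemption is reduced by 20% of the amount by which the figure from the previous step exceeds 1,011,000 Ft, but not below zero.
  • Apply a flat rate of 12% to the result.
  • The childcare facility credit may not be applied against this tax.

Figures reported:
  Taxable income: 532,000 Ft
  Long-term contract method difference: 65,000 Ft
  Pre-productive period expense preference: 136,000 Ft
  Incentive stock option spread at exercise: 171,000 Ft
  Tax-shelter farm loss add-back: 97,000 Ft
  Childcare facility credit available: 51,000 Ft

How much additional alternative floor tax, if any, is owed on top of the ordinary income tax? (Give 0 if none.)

Ordinary income tax:
  152,000 Ft × 12% = 18,240 Ft
  380,000 Ft × 25% = 95,000 Ft
  → 113,240 Ft
  Less childcare facility credit 51,000 Ft → 62,240 Ft

Alternative floor tax:
  Adjusted income: 532,000 Ft + 65,000 Ft + 136,000 Ft + 171,000 Ft + 97,000 Ft = 1,001,000 Ft
  Exemption: 1,001,000 Ft ≤ 1,011,000 Ft, so full 73,000 Ft applies
  Base: 1,001,000 Ft − 73,000 Ft = 928,000 Ft
  928,000 Ft × 12% = 111,360 Ft

Excess of alternative floor tax over ordinary income tax: 111,360 Ft − 62,240 Ft = 49,120 Ft.

49,120 Ft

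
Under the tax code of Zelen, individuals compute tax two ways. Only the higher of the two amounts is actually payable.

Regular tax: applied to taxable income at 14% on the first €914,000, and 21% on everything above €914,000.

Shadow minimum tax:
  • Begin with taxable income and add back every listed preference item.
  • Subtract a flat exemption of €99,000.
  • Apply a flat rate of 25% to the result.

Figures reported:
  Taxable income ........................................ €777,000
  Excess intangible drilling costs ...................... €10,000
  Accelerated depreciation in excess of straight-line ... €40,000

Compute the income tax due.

€182,000

Regular tax:
  €777,000 × 14% = €108,780

Shadow minimum tax:
  Adjusted income: €777,000 + €10,000 + €40,000 = €827,000
  Less exemption €99,000 → base €728,000
  €728,000 × 25% = €182,000

€182,000 > €108,780, so the shadow minimum tax is the binding amount.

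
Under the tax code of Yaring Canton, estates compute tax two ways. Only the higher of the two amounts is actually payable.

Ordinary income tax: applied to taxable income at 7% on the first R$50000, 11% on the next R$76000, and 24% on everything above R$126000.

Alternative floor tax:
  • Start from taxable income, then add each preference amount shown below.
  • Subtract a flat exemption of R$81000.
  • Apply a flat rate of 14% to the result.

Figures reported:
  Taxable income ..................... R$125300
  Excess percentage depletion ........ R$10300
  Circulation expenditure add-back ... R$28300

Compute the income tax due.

R$11783

Alternative floor tax:
  Adjusted income: R$125300 + R$10300 + R$28300 = R$163900
  Less exemption R$81000 → base R$82900
  R$82900 × 14% = R$11606

Ordinary income tax:
  R$50000 × 7% = R$3500
  R$75300 × 11% = R$8283
  → R$11783

R$11783 > R$11606, so the ordinary income tax governs.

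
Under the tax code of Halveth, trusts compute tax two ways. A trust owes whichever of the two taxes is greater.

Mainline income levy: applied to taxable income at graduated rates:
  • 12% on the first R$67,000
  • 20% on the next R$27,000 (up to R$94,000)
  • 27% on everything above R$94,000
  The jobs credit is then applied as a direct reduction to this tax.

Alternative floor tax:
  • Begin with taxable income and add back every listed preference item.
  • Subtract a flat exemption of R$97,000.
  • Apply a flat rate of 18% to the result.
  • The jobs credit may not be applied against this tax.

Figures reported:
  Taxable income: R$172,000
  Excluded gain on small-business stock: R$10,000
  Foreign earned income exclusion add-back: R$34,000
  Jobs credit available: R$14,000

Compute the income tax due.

Mainline income levy:
  R$67,000 × 12% = R$8,040
  R$27,000 × 20% = R$5,400
  R$78,000 × 27% = R$21,060
  → R$34,500
  Less jobs credit R$14,000 → R$20,500

Alternative floor tax:
  Adjusted income: R$172,000 + R$10,000 + R$34,000 = R$216,000
  Less exemption R$97,000 → base R$119,000
  R$119,000 × 18% = R$21,420

R$21,420 > R$20,500, so the alternative floor tax is the binding amount.

R$21,420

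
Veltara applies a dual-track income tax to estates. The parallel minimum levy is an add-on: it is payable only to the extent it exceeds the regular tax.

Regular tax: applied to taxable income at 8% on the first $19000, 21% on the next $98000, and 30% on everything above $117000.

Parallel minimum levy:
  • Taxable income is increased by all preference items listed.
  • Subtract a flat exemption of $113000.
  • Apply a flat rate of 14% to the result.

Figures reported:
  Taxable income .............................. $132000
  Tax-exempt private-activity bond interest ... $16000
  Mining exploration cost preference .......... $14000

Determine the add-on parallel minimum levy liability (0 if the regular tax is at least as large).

Regular tax:
  $19000 × 8% = $1520
  $98000 × 21% = $20580
  $15000 × 30% = $4500
  → $26600

Parallel minimum levy:
  Adjusted income: $132000 + $16000 + $14000 = $162000
  Less exemption $113000 → base $49000
  $49000 × 14% = $6860

$6860 ≤ $26600, so no add-on is due.

$0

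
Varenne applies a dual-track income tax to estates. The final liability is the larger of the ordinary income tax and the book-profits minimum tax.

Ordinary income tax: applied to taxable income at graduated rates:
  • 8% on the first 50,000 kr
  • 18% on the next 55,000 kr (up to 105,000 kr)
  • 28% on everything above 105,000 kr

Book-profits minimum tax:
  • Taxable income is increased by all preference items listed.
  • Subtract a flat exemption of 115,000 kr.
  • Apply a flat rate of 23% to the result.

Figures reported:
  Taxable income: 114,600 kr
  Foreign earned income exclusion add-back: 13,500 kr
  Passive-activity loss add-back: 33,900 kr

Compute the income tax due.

Book-profits minimum tax:
  Adjusted income: 114,600 kr + 13,500 kr + 33,900 kr = 162,000 kr
  Less exemption 115,000 kr → base 47,000 kr
  47,000 kr × 23% = 10,810 kr

Ordinary income tax:
  50,000 kr × 8% = 4,000 kr
  55,000 kr × 18% = 9,900 kr
  9,600 kr × 28% = 2,688 kr
  → 16,588 kr

16,588 kr > 10,810 kr, so the ordinary income tax governs.

16,588 kr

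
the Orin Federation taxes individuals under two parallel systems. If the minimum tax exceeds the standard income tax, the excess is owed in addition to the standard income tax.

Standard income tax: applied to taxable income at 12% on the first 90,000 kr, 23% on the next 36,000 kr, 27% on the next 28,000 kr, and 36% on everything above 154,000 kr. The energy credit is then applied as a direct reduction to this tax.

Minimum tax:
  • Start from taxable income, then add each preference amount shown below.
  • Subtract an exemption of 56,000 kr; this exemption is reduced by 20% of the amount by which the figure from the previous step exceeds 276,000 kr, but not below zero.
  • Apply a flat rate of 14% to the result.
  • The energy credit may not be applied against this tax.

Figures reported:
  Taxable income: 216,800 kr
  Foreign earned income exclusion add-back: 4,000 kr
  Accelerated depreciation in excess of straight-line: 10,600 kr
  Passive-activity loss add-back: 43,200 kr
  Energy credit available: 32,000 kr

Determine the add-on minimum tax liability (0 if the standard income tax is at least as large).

13,356 kr

Standard income tax:
  90,000 kr × 12% = 10,800 kr
  36,000 kr × 23% = 8,280 kr
  28,000 kr × 27% = 7,560 kr
  62,800 kr × 36% = 22,608 kr
  → 49,248 kr
  Less energy credit 32,000 kr → 17,248 kr

Minimum tax:
  Adjusted income: 216,800 kr + 4,000 kr + 10,600 kr + 43,200 kr = 274,600 kr
  Exemption: 274,600 kr ≤ 276,000 kr, so full 56,000 kr applies
  Base: 274,600 kr − 56,000 kr = 218,600 kr
  218,600 kr × 14% = 30,604 kr

Excess of minimum tax over standard income tax: 30,604 kr − 17,248 kr = 13,356 kr.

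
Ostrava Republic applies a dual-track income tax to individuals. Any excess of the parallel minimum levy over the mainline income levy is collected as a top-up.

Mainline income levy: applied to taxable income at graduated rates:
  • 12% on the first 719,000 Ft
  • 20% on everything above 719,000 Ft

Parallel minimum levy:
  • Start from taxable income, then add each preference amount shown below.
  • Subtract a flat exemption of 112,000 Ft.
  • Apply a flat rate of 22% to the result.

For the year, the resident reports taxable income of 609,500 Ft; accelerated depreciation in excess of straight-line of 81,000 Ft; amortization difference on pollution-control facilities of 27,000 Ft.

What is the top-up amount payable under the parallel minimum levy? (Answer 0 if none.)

Mainline income levy:
  609,500 Ft × 12% = 73,140 Ft

Parallel minimum levy:
  Adjusted income: 609,500 Ft + 81,000 Ft + 27,000 Ft = 717,500 Ft
  Less exemption 112,000 Ft → base 605,500 Ft
  605,500 Ft × 22% = 133,210 Ft

Excess of parallel minimum levy over mainline income levy: 133,210 Ft − 73,140 Ft = 60,070 Ft.

60,070 Ft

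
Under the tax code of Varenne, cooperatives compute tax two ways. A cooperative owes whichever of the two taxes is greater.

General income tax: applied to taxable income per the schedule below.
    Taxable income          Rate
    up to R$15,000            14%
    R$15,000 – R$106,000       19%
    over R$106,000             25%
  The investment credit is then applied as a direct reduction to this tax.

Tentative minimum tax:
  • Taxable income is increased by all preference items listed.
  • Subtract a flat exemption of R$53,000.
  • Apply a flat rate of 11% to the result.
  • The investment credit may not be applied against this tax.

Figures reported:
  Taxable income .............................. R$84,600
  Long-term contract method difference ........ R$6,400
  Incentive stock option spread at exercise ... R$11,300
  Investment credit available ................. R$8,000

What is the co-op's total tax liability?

General income tax:
  R$15,000 × 14% = R$2,100
  R$69,600 × 19% = R$13,224
  → R$15,324
  Less investment credit R$8,000 → R$7,324

Tentative minimum tax:
  Adjusted income: R$84,600 + R$6,400 + R$11,300 = R$102,300
  Less exemption R$53,000 → base R$49,300
  R$49,300 × 11% = R$5,423

R$7,324 > R$5,423, so the general income tax governs.

R$7,324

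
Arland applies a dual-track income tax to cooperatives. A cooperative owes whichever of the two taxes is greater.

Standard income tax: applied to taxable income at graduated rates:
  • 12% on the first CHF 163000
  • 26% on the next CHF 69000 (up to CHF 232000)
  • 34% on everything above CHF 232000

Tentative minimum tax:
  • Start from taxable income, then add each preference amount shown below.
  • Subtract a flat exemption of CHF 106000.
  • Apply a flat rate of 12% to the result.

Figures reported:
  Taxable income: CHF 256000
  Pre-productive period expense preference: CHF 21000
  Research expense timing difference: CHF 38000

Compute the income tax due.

CHF 45660

Standard income tax:
  CHF 163000 × 12% = CHF 19560
  CHF 69000 × 26% = CHF 17940
  CHF 24000 × 34% = CHF 8160
  → CHF 45660

Tentative minimum tax:
  Adjusted income: CHF 256000 + CHF 21000 + CHF 38000 = CHF 315000
  Less exemption CHF 106000 → base CHF 209000
  CHF 209000 × 12% = CHF 25080

CHF 45660 > CHF 25080, so the standard income tax governs.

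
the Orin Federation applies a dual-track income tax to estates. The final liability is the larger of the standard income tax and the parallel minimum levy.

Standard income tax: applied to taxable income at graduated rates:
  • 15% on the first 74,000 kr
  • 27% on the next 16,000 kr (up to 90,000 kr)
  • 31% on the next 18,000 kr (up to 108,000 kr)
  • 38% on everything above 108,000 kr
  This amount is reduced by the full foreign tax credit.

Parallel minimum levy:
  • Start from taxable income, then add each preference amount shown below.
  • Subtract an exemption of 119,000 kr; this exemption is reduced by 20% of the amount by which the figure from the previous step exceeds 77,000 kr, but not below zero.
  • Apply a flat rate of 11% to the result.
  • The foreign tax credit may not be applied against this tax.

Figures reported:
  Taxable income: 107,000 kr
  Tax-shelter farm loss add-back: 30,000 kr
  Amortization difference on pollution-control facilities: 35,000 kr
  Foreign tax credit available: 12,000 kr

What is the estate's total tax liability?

Parallel minimum levy:
  Adjusted income: 107,000 kr + 30,000 kr + 35,000 kr = 172,000 kr
  Exemption: 119,000 kr − 20% × (172,000 kr − 77,000 kr) = 119,000 kr − 19,000 kr = 100,000 kr
  Base: 172,000 kr − 100,000 kr = 72,000 kr
  72,000 kr × 11% = 7,920 kr

Standard income tax:
  74,000 kr × 15% = 11,100 kr
  16,000 kr × 27% = 4,320 kr
  17,000 kr × 31% = 5,270 kr
  → 20,690 kr
  Less foreign tax credit 12,000 kr → 8,690 kr

8,690 kr > 7,920 kr, so the standard income tax governs.

8,690 kr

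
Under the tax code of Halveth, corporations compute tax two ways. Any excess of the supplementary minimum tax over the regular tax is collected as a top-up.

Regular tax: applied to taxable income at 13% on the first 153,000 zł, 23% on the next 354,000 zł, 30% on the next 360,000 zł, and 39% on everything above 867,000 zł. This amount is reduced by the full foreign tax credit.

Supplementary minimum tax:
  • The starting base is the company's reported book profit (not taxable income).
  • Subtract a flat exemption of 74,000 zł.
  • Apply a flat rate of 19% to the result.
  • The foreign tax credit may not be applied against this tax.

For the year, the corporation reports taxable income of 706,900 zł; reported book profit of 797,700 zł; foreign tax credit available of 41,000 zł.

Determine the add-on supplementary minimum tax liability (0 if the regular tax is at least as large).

17,223 zł

Regular tax:
  153,000 zł × 13% = 19,890 zł
  354,000 zł × 23% = 81,420 zł
  199,900 zł × 30% = 59,970 zł
  → 161,280 zł
  Less foreign tax credit 41,000 zł → 120,280 zł

Supplementary minimum tax:
  Base (reported book profit): 797,700 zł
  Less exemption 74,000 zł → base 723,700 zł
  723,700 zł × 19% = 137,503 zł

Excess of supplementary minimum tax over regular tax: 137,503 zł − 120,280 zł = 17,223 zł.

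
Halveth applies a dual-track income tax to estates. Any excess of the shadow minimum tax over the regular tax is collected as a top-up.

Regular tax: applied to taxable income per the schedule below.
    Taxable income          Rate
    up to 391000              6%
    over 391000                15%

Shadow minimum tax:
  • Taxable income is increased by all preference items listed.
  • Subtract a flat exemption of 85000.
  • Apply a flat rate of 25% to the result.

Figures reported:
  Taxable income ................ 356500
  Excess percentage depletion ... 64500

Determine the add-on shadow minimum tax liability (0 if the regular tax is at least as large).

Shadow minimum tax:
  Adjusted income: 356500 + 64500 = 421000
  Less exemption 85000 → base 336000
  336000 × 25% = 84000

Regular tax:
  356500 × 6% = 21390

Excess of shadow minimum tax over regular tax: 84000 − 21390 = 62610.

62610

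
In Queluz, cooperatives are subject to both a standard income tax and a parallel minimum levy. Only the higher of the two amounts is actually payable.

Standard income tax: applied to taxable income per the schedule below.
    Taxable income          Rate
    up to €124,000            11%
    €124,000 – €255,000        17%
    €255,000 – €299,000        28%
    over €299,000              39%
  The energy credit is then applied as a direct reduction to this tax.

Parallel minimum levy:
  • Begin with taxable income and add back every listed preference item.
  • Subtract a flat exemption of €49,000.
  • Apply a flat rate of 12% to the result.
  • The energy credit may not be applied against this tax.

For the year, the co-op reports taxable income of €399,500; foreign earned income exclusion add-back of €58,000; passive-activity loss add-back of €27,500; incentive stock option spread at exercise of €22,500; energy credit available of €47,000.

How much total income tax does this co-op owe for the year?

€55,020

Parallel minimum levy:
  Adjusted income: €399,500 + €58,000 + €27,500 + €22,500 = €507,500
  Less exemption €49,000 → base €458,500
  €458,500 × 12% = €55,020

Standard income tax:
  €124,000 × 11% = €13,640
  €131,000 × 17% = €22,270
  €44,000 × 28% = €12,320
  €100,500 × 39% = €39,195
  → €87,425
  Less energy credit €47,000 → €40,425

€55,020 > €40,425, so the parallel minimum levy is the binding amount.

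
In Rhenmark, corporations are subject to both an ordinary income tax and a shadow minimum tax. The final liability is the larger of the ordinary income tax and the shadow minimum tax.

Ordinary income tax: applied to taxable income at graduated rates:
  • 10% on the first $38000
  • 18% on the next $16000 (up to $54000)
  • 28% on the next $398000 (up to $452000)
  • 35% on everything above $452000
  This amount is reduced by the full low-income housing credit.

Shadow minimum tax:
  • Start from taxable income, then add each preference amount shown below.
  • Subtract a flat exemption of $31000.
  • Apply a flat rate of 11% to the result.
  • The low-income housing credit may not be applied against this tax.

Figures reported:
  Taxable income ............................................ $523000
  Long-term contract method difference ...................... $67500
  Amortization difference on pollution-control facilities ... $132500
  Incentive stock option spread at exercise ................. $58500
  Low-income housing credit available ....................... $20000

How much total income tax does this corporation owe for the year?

Ordinary income tax:
  $38000 × 10% = $3800
  $16000 × 18% = $2880
  $398000 × 28% = $111440
  $71000 × 35% = $24850
  → $142970
  Less low-income housing credit $20000 → $122970

Shadow minimum tax:
  Adjusted income: $523000 + $67500 + $132500 + $58500 = $781500
  Less exemption $31000 → base $750500
  $750500 × 11% = $82555

$122970 > $82555, so the ordinary income tax governs.

$122970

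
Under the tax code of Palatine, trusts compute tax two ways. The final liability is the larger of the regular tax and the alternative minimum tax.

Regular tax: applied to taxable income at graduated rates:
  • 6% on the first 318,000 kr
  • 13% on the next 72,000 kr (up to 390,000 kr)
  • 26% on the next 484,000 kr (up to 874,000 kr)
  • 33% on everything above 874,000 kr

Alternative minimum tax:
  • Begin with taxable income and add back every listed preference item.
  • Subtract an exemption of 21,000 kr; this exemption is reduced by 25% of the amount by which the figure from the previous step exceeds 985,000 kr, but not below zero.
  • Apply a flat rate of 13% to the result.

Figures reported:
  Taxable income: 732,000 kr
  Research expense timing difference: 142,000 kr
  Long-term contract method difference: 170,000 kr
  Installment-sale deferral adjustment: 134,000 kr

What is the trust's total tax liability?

153,140 kr

Alternative minimum tax:
  Adjusted income: 732,000 kr + 142,000 kr + 170,000 kr + 134,000 kr = 1,178,000 kr
  Exemption: 25% × (1,178,000 kr − 985,000 kr) = 48,250 kr ≥ 21,000 kr, so the exemption is fully phased out
  Base: 1,178,000 kr − 0 kr = 1,178,000 kr
  1,178,000 kr × 13% = 153,140 kr

Regular tax:
  318,000 kr × 6% = 19,080 kr
  72,000 kr × 13% = 9,360 kr
  342,000 kr × 26% = 88,920 kr
  → 117,360 kr

153,140 kr > 117,360 kr, so the alternative minimum tax is the binding amount.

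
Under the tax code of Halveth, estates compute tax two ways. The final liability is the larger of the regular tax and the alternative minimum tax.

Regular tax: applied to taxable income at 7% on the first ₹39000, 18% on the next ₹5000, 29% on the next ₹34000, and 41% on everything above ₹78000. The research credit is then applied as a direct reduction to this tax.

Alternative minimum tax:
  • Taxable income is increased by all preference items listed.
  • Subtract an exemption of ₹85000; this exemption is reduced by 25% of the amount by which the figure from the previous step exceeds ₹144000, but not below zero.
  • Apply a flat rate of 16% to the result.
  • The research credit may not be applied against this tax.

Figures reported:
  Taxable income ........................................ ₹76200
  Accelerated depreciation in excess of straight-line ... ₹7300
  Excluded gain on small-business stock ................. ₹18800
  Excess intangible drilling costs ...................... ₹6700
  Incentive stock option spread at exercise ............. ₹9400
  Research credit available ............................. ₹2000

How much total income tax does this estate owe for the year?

Regular tax:
  ₹39000 × 7% = ₹2730
  ₹5000 × 18% = ₹900
  ₹32200 × 29% = ₹9338
  → ₹12968
  Less research credit ₹2000 → ₹10968

Alternative minimum tax:
  Adjusted income: ₹76200 + ₹7300 + ₹18800 + ₹6700 + ₹9400 = ₹118400
  Exemption: ₹118400 ≤ ₹144000, so full ₹85000 applies
  Base: ₹118400 − ₹85000 = ₹33400
  ₹33400 × 16% = ₹5344

₹10968 > ₹5344, so the regular tax governs.

₹10968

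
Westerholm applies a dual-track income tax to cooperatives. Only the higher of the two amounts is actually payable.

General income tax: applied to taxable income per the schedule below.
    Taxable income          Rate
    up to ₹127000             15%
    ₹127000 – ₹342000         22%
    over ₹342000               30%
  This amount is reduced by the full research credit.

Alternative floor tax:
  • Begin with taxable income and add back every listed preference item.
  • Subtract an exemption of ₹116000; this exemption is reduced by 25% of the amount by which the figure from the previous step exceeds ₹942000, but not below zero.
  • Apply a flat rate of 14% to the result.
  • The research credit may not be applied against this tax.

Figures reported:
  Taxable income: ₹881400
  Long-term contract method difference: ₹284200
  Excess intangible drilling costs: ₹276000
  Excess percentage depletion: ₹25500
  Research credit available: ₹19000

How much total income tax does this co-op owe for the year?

General income tax:
  ₹127000 × 15% = ₹19050
  ₹215000 × 22% = ₹47300
  ₹539400 × 30% = ₹161820
  → ₹228170
  Less research credit ₹19000 → ₹209170

Alternative floor tax:
  Adjusted income: ₹881400 + ₹284200 + ₹276000 + ₹25500 = ₹1467100
  Exemption: 25% × (₹1467100 − ₹942000) = ₹131275 ≥ ₹116000, so the exemption is fully phased out
  Base: ₹1467100 − ₹0 = ₹1467100
  ₹1467100 × 14% = ₹205394

₹209170 > ₹205394, so the general income tax governs.

₹209170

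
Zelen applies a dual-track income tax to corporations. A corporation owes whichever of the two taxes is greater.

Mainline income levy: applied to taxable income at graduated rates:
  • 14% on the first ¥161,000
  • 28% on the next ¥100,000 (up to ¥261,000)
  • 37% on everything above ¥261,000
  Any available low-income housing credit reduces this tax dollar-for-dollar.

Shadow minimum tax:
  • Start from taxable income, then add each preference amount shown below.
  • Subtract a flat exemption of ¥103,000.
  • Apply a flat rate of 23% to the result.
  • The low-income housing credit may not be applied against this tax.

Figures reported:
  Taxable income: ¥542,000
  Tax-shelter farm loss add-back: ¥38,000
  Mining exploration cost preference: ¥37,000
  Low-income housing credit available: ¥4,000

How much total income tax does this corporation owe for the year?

¥150,510

Shadow minimum tax:
  Adjusted income: ¥542,000 + ¥38,000 + ¥37,000 = ¥617,000
  Less exemption ¥103,000 → base ¥514,000
  ¥514,000 × 23% = ¥118,220

Mainline income levy:
  ¥161,000 × 14% = ¥22,540
  ¥100,000 × 28% = ¥28,000
  ¥281,000 × 37% = ¥103,970
  → ¥154,510
  Less low-income housing credit ¥4,000 → ¥150,510

¥150,510 > ¥118,220, so the mainline income levy governs.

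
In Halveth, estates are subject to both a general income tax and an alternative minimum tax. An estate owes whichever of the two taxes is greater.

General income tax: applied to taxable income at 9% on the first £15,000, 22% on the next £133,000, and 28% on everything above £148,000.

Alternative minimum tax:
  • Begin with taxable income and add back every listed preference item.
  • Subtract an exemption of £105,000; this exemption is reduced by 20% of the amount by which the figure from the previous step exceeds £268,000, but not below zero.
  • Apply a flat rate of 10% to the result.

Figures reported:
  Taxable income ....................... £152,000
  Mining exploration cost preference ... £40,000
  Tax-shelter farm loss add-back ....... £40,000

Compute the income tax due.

£31,730

Alternative minimum tax:
  Adjusted income: £152,000 + £40,000 + £40,000 = £232,000
  Exemption: £232,000 ≤ £268,000, so full £105,000 applies
  Base: £232,000 − £105,000 = £127,000
  £127,000 × 10% = £12,700

General income tax:
  £15,000 × 9% = £1,350
  £133,000 × 22% = £29,260
  £4,000 × 28% = £1,120
  → £31,730

£31,730 > £12,700, so the general income tax governs.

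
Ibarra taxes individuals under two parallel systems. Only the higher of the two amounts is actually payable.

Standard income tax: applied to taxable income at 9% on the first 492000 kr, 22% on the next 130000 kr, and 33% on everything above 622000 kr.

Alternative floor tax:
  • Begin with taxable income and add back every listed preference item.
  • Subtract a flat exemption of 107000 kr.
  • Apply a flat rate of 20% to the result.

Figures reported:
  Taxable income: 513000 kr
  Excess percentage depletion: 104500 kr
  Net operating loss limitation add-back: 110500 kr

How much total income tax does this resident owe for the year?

Standard income tax:
  492000 kr × 9% = 44280 kr
  21000 kr × 22% = 4620 kr
  → 48900 kr

Alternative floor tax:
  Adjusted income: 513000 kr + 104500 kr + 110500 kr = 728000 kr
  Less exemption 107000 kr → base 621000 kr
  621000 kr × 20% = 124200 kr

124200 kr > 48900 kr, so the alternative floor tax is the binding amount.

124200 kr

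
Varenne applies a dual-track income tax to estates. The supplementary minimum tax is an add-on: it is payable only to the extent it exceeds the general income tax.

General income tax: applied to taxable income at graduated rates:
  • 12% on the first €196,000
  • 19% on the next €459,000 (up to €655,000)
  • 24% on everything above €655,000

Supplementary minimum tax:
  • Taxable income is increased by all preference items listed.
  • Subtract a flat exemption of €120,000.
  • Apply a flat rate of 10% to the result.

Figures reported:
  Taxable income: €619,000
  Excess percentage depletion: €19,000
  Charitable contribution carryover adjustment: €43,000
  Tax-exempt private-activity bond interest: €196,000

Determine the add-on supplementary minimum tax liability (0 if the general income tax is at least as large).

General income tax:
  €196,000 × 12% = €23,520
  €423,000 × 19% = €80,370
  → €103,890

Supplementary minimum tax:
  Adjusted income: €619,000 + €19,000 + €43,000 + €196,000 = €877,000
  Less exemption €120,000 → base €757,000
  €757,000 × 10% = €75,700

€75,700 ≤ €103,890, so no add-on is due.

€0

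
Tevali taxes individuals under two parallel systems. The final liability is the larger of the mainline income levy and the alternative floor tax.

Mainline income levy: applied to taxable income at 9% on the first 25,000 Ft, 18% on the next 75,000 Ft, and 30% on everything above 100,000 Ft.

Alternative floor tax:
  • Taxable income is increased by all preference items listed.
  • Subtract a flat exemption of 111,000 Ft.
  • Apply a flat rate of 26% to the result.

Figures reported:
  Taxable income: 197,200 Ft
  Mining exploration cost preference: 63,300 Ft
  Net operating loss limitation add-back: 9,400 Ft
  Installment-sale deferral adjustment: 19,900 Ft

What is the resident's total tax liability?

Mainline income levy:
  25,000 Ft × 9% = 2,250 Ft
  75,000 Ft × 18% = 13,500 Ft
  97,200 Ft × 30% = 29,160 Ft
  → 44,910 Ft

Alternative floor tax:
  Adjusted income: 197,200 Ft + 63,300 Ft + 9,400 Ft + 19,900 Ft = 289,800 Ft
  Less exemption 111,000 Ft → base 178,800 Ft
  178,800 Ft × 26% = 46,488 Ft

46,488 Ft > 44,910 Ft, so the alternative floor tax is the binding amount.

46,488 Ft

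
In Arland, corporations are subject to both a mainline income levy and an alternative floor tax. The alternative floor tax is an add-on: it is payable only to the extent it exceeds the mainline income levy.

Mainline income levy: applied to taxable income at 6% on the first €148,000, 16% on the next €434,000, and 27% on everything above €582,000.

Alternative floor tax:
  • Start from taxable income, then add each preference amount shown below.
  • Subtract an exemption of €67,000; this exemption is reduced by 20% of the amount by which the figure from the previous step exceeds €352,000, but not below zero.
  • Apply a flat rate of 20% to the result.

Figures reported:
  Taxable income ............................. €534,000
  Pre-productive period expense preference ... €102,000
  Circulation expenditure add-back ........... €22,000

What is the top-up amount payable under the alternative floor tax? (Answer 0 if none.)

€59,800

Mainline income levy:
  €148,000 × 6% = €8,880
  €386,000 × 16% = €61,760
  → €70,640

Alternative floor tax:
  Adjusted income: €534,000 + €102,000 + €22,000 = €658,000
  Exemption: €67,000 − 20% × (€658,000 − €352,000) = €67,000 − €61,200 = €5,800
  Base: €658,000 − €5,800 = €652,200
  €652,200 × 20% = €130,440

Excess of alternative floor tax over mainline income levy: €130,440 − €70,640 = €59,800.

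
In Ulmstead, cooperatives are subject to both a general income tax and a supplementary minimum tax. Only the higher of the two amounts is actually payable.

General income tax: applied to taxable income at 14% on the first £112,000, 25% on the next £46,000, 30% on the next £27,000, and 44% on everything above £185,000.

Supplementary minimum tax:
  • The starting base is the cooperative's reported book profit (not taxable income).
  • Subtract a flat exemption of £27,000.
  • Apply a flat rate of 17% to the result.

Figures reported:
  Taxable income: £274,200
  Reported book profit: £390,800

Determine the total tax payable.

General income tax:
  £112,000 × 14% = £15,680
  £46,000 × 25% = £11,500
  £27,000 × 30% = £8,100
  £89,200 × 44% = £39,248
  → £74,528

Supplementary minimum tax:
  Base (reported book profit): £390,800
  Less exemption £27,000 → base £363,800
  £363,800 × 17% = £61,846

£74,528 > £61,846, so the general income tax governs.

£74,528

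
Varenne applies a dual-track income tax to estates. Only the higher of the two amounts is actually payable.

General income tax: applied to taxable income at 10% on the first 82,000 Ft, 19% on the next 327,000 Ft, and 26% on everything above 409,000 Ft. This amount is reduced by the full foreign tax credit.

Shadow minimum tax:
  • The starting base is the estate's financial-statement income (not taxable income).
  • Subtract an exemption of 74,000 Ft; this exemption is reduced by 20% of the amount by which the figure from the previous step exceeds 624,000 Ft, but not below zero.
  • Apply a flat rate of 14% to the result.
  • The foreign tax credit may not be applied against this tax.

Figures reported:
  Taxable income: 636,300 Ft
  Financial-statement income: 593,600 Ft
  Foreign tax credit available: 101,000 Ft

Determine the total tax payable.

72,744 Ft

Shadow minimum tax:
  Base (financial-statement income): 593,600 Ft
  Exemption: 593,600 Ft ≤ 624,000 Ft, so full 74,000 Ft applies
  Base: 593,600 Ft − 74,000 Ft = 519,600 Ft
  519,600 Ft × 14% = 72,744 Ft

General income tax:
  82,000 Ft × 10% = 8,200 Ft
  327,000 Ft × 19% = 62,130 Ft
  227,300 Ft × 26% = 59,098 Ft
  → 129,428 Ft
  Less foreign tax credit 101,000 Ft → 28,428 Ft

72,744 Ft > 28,428 Ft, so the shadow minimum tax is the binding amount.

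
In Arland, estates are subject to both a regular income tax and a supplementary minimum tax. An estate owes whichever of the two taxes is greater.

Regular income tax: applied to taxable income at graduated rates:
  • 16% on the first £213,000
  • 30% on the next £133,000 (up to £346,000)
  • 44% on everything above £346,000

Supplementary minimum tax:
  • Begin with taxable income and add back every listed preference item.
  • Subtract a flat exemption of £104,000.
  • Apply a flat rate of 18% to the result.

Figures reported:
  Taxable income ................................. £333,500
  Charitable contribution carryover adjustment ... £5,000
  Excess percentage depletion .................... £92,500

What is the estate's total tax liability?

£70,230

Supplementary minimum tax:
  Adjusted income: £333,500 + £5,000 + £92,500 = £431,000
  Less exemption £104,000 → base £327,000
  £327,000 × 18% = £58,860

Regular income tax:
  £213,000 × 16% = £34,080
  £120,500 × 30% = £36,150
  → £70,230

£70,230 > £58,860, so the regular income tax governs.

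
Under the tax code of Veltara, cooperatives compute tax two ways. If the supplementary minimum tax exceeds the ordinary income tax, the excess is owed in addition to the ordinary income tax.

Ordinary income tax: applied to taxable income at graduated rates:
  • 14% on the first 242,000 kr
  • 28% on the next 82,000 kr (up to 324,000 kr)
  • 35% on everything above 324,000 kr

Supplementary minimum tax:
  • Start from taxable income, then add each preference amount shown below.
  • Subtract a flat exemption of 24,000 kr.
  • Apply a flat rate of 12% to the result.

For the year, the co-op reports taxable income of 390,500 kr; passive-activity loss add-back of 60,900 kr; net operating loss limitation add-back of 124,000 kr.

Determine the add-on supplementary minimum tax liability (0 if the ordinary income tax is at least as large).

0 kr

Supplementary minimum tax:
  Adjusted income: 390,500 kr + 60,900 kr + 124,000 kr = 575,400 kr
  Less exemption 24,000 kr → base 551,400 kr
  551,400 kr × 12% = 66,168 kr

Ordinary income tax:
  242,000 kr × 14% = 33,880 kr
  82,000 kr × 28% = 22,960 kr
  66,500 kr × 35% = 23,275 kr
  → 80,115 kr

66,168 kr ≤ 80,115 kr, so no add-on is due.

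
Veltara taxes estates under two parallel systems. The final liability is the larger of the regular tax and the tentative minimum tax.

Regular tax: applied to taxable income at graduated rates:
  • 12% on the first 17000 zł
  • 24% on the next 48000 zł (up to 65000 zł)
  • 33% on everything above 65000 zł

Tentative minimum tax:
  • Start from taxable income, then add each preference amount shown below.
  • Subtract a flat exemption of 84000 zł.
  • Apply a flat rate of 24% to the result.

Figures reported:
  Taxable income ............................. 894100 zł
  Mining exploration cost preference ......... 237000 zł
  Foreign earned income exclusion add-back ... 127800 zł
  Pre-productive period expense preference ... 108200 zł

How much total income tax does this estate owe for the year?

307944 zł

Regular tax:
  17000 zł × 12% = 2040 zł
  48000 zł × 24% = 11520 zł
  829100 zł × 33% = 273603 zł
  → 287163 zł

Tentative minimum tax:
  Adjusted income: 894100 zł + 237000 zł + 127800 zł + 108200 zł = 1367100 zł
  Less exemption 84000 zł → base 1283100 zł
  1283100 zł × 24% = 307944 zł

307944 zł > 287163 zł, so the tentative minimum tax is the binding amount.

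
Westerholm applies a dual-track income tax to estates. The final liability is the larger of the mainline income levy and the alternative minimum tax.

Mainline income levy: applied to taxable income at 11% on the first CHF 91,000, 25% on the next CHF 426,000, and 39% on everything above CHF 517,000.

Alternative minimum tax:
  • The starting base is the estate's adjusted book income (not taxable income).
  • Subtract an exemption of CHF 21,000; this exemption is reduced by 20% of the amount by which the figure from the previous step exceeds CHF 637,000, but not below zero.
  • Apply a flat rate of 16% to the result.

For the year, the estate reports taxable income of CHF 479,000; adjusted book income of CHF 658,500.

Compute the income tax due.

CHF 107,010

Mainline income levy:
  CHF 91,000 × 11% = CHF 10,010
  CHF 388,000 × 25% = CHF 97,000
  → CHF 107,010

Alternative minimum tax:
  Base (adjusted book income): CHF 658,500
  Exemption: CHF 21,000 − 20% × (CHF 658,500 − CHF 637,000) = CHF 21,000 − CHF 4,300 = CHF 16,700
  Base: CHF 658,500 − CHF 16,700 = CHF 641,800
  CHF 641,800 × 16% = CHF 102,688

CHF 107,010 > CHF 102,688, so the mainline income levy governs.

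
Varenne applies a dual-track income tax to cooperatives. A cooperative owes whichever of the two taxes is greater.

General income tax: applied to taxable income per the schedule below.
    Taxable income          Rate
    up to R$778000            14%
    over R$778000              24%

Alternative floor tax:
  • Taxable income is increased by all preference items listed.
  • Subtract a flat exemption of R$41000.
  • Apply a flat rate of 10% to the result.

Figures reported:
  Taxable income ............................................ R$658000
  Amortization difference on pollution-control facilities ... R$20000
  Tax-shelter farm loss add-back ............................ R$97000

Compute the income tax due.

R$92120

Alternative floor tax:
  Adjusted income: R$658000 + R$20000 + R$97000 = R$775000
  Less exemption R$41000 → base R$734000
  R$734000 × 10% = R$73400

General income tax:
  R$658000 × 14% = R$92120

R$92120 > R$73400, so the general income tax governs.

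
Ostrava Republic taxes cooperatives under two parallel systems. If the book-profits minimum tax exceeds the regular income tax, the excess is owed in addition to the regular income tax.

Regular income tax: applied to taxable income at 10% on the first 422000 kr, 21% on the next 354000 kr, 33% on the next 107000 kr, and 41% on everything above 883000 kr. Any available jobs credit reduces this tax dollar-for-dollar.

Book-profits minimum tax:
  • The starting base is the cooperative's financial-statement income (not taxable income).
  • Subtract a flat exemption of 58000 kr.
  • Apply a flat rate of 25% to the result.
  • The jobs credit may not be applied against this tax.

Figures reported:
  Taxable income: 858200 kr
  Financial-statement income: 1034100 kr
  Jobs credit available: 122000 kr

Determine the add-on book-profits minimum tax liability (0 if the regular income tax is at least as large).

Regular income tax:
  422000 kr × 10% = 42200 kr
  354000 kr × 21% = 74340 kr
  82200 kr × 33% = 27126 kr
  → 143666 kr
  Less jobs credit 122000 kr → 21666 kr

Book-profits minimum tax:
  Base (financial-statement income): 1034100 kr
  Less exemption 58000 kr → base 976100 kr
  976100 kr × 25% = 244025 kr

Excess of book-profits minimum tax over regular income tax: 244025 kr − 21666 kr = 222359 kr.

222359 kr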